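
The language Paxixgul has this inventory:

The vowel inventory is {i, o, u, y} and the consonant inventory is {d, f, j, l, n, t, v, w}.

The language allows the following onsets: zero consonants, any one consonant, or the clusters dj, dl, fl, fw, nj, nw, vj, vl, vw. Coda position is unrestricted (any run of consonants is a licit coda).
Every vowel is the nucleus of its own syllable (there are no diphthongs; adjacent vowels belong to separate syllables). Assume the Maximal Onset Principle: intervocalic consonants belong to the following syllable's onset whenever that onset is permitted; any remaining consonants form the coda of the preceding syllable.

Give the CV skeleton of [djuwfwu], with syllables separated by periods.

CCVC.CCV

Nuclei (vowels): u, u → 2 syllables.
σ1/σ2 boundary: /wfw/; trying suffixes from longest down, /fw/ is the first permitted one, so coda /w/ | onset /fw/.
So the parse is djuw.fwu.
Mapping each syllable to C/V: /djuw/ → CCVC, /fwu/ → CCV.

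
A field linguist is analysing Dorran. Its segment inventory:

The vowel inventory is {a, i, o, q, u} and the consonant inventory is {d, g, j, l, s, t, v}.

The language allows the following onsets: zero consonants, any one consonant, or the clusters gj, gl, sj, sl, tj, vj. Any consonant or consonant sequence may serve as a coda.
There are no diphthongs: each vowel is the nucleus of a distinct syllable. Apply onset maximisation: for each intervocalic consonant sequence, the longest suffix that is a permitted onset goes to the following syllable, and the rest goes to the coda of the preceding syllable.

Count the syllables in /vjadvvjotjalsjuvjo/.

Nuclei (vowels): a, o, a, u, o → 5 syllables.

5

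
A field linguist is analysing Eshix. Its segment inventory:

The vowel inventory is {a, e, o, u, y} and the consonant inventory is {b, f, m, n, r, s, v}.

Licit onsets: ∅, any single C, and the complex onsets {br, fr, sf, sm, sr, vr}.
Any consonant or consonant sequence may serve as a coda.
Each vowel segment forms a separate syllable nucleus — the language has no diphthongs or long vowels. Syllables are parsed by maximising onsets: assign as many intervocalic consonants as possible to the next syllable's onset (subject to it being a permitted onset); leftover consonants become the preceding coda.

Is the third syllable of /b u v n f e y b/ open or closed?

closed

Nuclei (vowels): u, e, y → 3 syllables.
σ1/σ2 boundary: /vnf/; trying suffixes from longest down, /f/ is the first permitted one, so coda /vn/ | onset /f/.
σ2/σ3 boundary: no consonants, so the boundary falls immediately after /e/.
So the parse is buvn.fe.yb.
Syllable 3 is /yb/ with coda /b/, so it is closed.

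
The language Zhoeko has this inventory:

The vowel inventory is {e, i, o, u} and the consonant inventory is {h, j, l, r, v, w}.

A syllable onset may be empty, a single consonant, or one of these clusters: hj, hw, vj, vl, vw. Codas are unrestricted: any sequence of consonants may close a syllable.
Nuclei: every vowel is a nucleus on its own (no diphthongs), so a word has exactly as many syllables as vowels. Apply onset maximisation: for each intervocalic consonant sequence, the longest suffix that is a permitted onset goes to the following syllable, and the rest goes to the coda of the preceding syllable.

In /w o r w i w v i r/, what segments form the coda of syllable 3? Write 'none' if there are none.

r

Vowels present: o, i, i; each is a nucleus, giving 3 syllables.
/o…i/ gap (V1→V2): cluster /rw/ — the longest permitted-onset suffix is /w/; onset = /w/, preceding coda = /r/.
/i…i/ gap (V2→V3): cluster /wv/ — the longest permitted-onset suffix is /v/; onset = /v/, preceding coda = /w/.
Syllabification: wor.wiw.vir.
Syllable 3 is /vir/: onset /v/, nucleus /i/, coda /r/.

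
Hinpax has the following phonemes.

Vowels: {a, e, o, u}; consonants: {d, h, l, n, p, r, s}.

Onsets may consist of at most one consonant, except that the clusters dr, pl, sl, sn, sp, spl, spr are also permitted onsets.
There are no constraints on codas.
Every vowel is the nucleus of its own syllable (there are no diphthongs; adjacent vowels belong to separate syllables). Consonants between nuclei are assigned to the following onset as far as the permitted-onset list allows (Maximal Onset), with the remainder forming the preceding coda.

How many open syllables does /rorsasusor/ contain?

2

Nuclei (vowels): o, a, u, o → 4 syllables.
V1 /o/ – V2 /a/: cluster /rs/ — the longest permitted-onset suffix is /s/; onset = /s/, preceding coda = /r/.
V2 /a/ – V3 /u/: /s/ → onset of the next syllable (single consonants are always licit onsets).
V3 /u/ – V4 /o/: just /s/ — single C goes to the following onset.
So the parse is ror.sa.su.sor.
Classifying each syllable: /ror/ (closed), /sa/ (open), /su/ (open), /sor/ (closed).
Open syllables: 2.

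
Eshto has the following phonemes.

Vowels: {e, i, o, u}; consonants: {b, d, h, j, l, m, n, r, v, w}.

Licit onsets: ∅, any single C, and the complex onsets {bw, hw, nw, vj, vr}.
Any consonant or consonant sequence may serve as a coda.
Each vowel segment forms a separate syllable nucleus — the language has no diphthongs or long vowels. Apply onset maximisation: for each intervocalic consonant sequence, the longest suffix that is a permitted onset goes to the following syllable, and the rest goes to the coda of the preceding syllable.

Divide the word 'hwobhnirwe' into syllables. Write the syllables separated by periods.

Nuclei (vowels): o, i, e → 3 syllables.
/o…i/ gap (V1→V2): /bhn/; trying suffixes from longest down, /n/ is the first permitted one, so coda /bh/ | onset /n/.
/i…e/ gap (V2→V3): cluster /rw/ — the longest permitted-onset suffix is /w/; onset = /w/, preceding coda = /r/.

hwobh.nir.we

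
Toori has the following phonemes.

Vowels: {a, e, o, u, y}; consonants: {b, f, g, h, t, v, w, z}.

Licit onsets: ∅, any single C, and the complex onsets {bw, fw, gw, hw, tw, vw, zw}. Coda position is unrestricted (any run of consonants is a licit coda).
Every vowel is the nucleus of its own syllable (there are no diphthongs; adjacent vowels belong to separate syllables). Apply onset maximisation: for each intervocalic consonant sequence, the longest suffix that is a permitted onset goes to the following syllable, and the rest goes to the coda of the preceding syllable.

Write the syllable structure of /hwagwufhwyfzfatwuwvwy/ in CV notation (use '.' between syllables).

Vowels present: a, u, y, a, u, y; each is a nucleus, giving 6 syllables.
V1 /a/ – V2 /u/: /gw/ is a licit onset in full, so it all attaches to the next syllable.
V2 /u/ – V3 /y/: /fhw/ splits as /f/ + /hw/ (/hw/ is the longest suffix that is a licit onset).
V3 /y/ – V4 /a/: /fzf/; trying suffixes from longest down, /f/ is the first permitted one, so coda /fz/ | onset /f/.
V4 /a/ – V5 /u/: /tw/ — entire cluster is a permitted onset → onset /tw/, coda ∅.
V5 /u/ – V6 /y/: /wvw/ splits as /w/ + /vw/ (/vw/ is the longest suffix that is a licit onset).
Result: hwa.gwuf.hwyfz.fa.twuw.vwy.
Mapping each syllable to C/V: /hwa/ → CCV, /gwuf/ → CCVC, /hwyfz/ → CCVCC, /fa/ → CV, /twuw/ → CCVC, /vwy/ → CCV.

CCV.CCVC.CCVCC.CV.CCVC.CCV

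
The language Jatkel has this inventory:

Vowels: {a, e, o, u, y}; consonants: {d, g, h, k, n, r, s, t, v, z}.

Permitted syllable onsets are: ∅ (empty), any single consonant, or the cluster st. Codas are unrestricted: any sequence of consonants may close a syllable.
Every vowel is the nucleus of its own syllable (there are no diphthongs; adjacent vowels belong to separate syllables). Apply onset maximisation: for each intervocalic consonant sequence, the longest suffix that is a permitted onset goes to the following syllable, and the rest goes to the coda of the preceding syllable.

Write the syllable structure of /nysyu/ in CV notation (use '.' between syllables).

Nuclei (vowels): y, y, u → 3 syllables.
/y…y/ gap (V1→V2): /s/ → onset of the next syllable (single consonants are always licit onsets).
/y…u/ gap (V2→V3): hiatus — the boundary sits between the two vowels.
Syllabification: ny.sy.u.
Mapping each syllable to C/V: /ny/ → CV, /sy/ → CV, /u/ → V.

CV.CV.V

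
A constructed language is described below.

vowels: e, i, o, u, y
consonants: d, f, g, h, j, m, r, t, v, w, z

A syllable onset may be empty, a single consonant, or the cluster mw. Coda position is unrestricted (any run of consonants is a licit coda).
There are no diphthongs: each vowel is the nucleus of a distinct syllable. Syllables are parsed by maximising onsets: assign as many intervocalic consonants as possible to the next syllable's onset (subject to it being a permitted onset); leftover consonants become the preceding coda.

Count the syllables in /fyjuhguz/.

3

Vowels present: y, u, u; each is a nucleus, giving 3 syllables.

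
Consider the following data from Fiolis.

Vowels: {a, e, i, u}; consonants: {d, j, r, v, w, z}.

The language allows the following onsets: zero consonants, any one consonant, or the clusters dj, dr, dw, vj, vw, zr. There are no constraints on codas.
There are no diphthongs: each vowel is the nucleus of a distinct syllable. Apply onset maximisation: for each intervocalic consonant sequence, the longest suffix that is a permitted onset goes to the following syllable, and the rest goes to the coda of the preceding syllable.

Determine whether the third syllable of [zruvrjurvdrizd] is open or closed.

Vowels present: u, u, i; each is a nucleus, giving 3 syllables.
/u…u/ gap (V1→V2): /vrj/ splits as /vr/ + /j/ (/j/ is the longest suffix that is a licit onset).
/u…i/ gap (V2→V3): /rvdr/ — longest licit onset from the right is /dr/, leaving /rv/ as coda.
So the parse is zruvr.jurv.drizd.
Syllable 3 is /drizd/ with coda /zd/, so it is closed.

closed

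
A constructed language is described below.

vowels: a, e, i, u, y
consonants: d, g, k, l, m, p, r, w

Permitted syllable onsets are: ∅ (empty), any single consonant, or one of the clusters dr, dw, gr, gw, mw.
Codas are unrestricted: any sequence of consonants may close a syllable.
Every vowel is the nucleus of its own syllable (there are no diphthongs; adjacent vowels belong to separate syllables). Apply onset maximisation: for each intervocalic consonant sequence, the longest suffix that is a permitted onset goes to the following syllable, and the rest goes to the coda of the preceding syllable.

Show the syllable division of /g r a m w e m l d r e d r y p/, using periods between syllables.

gra.mweml.dre.dryp

Nuclei (vowels): a, e, e, y → 4 syllables.
σ1/σ2 boundary: cluster /mw/ — /mw/ is itself a permitted onset, so the whole cluster goes right; preceding coda = ∅.
σ2/σ3 boundary: /mldr/; trying suffixes from longest down, /dr/ is the first permitted one, so coda /ml/ | onset /dr/.
σ3/σ4 boundary: /dr/ — entire cluster is a permitted onset → onset /dr/, coda ∅.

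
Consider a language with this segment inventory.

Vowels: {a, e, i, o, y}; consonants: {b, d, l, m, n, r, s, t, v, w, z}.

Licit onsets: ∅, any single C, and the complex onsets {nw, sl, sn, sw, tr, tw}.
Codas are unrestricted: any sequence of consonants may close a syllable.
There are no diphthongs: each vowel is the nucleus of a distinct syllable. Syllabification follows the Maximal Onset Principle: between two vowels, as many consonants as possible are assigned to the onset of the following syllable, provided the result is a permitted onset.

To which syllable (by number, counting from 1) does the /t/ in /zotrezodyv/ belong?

Vowels present: o, e, o, y; each is a nucleus, giving 4 syllables.
/o…e/ gap (V1→V2): /tr/ is a licit onset in full, so it all attaches to the next syllable.
/e…o/ gap (V2→V3): just /z/ — single C goes to the following onset.
/o…y/ gap (V3→V4): just /d/ — single C goes to the following onset.
Putting it together: zo.tre.zo.dyv.
The /t/ is in the onset of syllable 2 (/tre/).

2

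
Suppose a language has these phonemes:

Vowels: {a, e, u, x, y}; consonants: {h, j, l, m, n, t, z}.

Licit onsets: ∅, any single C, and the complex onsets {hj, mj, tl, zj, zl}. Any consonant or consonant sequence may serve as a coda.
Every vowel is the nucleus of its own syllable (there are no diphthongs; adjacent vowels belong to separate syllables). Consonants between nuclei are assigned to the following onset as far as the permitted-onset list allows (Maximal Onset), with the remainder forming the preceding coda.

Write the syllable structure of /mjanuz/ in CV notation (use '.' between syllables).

The vowels are a, u — 2 nuclei, so 2 syllables.
Between /a/ (V1) and /u/ (V2): /n/ → onset of the next syllable (single consonants are always licit onsets).
So the parse is mja.nuz.
Mapping each syllable to C/V: /mja/ → CCV, /nuz/ → CVC.

CCV.CVC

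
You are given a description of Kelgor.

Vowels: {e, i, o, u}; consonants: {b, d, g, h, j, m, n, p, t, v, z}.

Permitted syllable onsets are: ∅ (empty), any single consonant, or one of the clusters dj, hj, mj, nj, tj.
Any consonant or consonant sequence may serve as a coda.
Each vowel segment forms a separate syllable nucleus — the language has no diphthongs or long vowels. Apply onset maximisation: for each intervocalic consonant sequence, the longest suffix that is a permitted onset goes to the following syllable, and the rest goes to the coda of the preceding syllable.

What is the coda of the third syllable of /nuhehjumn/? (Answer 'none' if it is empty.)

Vowels present: u, e, u; each is a nucleus, giving 3 syllables.
/u…e/ gap (V1→V2): /h/ is a single consonant, so it becomes the next onset.
/e…u/ gap (V2→V3): cluster /hj/ — /hj/ is itself a permitted onset, so the whole cluster goes right; preceding coda = ∅.
So the parse is nu.he.hjumn.
Syllable 3 is /hjumn/: onset /hj/, nucleus /u/, coda /mn/.

mn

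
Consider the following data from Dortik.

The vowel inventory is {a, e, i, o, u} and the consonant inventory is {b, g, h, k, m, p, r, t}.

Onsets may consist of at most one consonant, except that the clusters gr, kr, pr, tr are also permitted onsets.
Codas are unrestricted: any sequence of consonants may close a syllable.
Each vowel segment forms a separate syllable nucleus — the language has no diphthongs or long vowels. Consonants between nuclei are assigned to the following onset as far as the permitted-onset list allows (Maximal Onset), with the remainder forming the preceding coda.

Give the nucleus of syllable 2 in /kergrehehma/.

The vowels are e, e, e, a — 4 nuclei, so 4 syllables.
The second nucleus (vowel 2 from the left) is /e/.

e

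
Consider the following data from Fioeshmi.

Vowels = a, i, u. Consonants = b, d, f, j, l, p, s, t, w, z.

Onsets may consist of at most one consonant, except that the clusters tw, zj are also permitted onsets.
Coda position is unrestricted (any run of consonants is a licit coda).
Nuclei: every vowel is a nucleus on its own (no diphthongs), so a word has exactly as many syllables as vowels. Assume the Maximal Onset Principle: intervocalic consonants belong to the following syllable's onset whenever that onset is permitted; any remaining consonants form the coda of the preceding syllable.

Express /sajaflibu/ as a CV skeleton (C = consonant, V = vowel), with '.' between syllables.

CV.CVC.CV.CV

Nuclei (vowels): a, a, i, u → 4 syllables.
Between /a/ (V1) and /a/ (V2): /j/ → onset of the next syllable (single consonants are always licit onsets).
Between /a/ (V2) and /i/ (V3): cluster /fl/ — the longest permitted-onset suffix is /l/; onset = /l/, preceding coda = /f/.
Between /i/ (V3) and /u/ (V4): /b/ is a single consonant, so it becomes the next onset.
Putting it together: sa.jaf.li.bu.
Mapping each syllable to C/V: /sa/ → CV, /jaf/ → CVC, /li/ → CV, /bu/ → CV.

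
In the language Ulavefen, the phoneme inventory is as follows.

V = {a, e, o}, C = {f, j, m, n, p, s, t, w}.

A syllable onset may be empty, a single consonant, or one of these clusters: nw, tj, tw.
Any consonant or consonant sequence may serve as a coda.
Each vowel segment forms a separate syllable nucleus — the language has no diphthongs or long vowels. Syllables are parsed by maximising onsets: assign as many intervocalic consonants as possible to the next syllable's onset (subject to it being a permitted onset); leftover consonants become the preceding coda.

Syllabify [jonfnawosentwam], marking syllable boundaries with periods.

jonf.na.wo.sen.twam

The vowels are o, a, o, e, a — 5 nuclei, so 5 syllables.
σ1/σ2 boundary: /nfn/ — longest licit onset from the right is /n/, leaving /nf/ as coda.
σ2/σ3 boundary: just /w/ — single C goes to the following onset.
σ3/σ4 boundary: /s/ → onset of the next syllable (single consonants are always licit onsets).
σ4/σ5 boundary: /ntw/; trying suffixes from longest down, /tw/ is the first permitted one, so coda /n/ | onset /tw/.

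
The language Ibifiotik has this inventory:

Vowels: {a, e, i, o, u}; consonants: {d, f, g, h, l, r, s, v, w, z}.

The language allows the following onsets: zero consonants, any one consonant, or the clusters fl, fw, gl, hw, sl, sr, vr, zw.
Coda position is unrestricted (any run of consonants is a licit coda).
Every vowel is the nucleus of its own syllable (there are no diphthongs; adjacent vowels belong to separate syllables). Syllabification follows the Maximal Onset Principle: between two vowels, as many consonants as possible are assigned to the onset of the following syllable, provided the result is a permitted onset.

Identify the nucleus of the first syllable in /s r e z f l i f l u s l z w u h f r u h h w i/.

Vowels present: e, i, u, u, u, i; each is a nucleus, giving 6 syllables.
The first nucleus (vowel 1 from the left) is /e/.

e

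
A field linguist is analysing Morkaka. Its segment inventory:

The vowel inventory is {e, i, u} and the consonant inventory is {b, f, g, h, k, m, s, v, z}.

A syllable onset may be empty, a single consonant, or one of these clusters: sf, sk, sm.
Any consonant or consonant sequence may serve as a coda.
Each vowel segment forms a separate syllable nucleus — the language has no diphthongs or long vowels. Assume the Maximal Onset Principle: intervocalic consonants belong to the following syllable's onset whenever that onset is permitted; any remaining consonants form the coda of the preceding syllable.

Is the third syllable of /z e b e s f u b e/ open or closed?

open

The vowels are e, e, u, e — 4 nuclei, so 4 syllables.
V1 /e/ – V2 /e/: /b/ → onset of the next syllable (single consonants are always licit onsets).
V2 /e/ – V3 /u/: cluster /sf/ — /sf/ is itself a permitted onset, so the whole cluster goes right; preceding coda = ∅.
V3 /u/ – V4 /e/: /b/ is a single consonant, so it becomes the next onset.
Result: ze.be.sfu.be.
Syllable 3 is /sfu/; it ends in its nucleus with no coda, so it is open.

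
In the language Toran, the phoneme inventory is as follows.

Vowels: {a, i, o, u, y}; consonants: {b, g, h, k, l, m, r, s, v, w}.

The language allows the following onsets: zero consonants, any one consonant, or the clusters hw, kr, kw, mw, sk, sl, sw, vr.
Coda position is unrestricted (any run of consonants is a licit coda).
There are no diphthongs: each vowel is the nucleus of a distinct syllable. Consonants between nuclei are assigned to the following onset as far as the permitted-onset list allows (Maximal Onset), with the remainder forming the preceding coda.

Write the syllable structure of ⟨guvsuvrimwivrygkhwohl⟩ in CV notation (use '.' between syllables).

CVC.CV.CCV.CCV.CCVCC.CCVCC

Nuclei (vowels): u, u, i, i, y, o → 6 syllables.
/u…u/ gap (V1→V2): cluster /vs/ — the longest permitted-onset suffix is /s/; onset = /s/, preceding coda = /v/.
/u…i/ gap (V2→V3): /vr/ is a licit onset in full, so it all attaches to the next syllable.
/i…i/ gap (V3→V4): /mw/ — entire cluster is a permitted onset → onset /mw/, coda ∅.
/i…y/ gap (V4→V5): /vr/ — entire cluster is a permitted onset → onset /vr/, coda ∅.
/y…o/ gap (V5→V6): /gkhw/; trying suffixes from longest down, /hw/ is the first permitted one, so coda /gk/ | onset /hw/.
Syllabification: guv.su.vri.mwi.vrygk.hwohl.
Mapping each syllable to C/V: /guv/ → CVC, /su/ → CV, /vri/ → CCV, /mwi/ → CCV, /vrygk/ → CCVCC, /hwohl/ → CCVCC.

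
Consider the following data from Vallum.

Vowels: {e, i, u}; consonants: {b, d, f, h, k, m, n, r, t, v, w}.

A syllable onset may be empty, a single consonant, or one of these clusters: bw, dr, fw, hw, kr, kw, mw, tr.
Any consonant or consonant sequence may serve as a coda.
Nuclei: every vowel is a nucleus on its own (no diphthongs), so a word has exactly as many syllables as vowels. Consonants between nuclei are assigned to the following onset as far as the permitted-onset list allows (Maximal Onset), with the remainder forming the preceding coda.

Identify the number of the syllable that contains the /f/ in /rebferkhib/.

Vowels present: e, e, i; each is a nucleus, giving 3 syllables.
Between /e/ (V1) and /e/ (V2): cluster /bf/ — the longest permitted-onset suffix is /f/; onset = /f/, preceding coda = /b/.
Between /e/ (V2) and /i/ (V3): cluster /rkh/ — the longest permitted-onset suffix is /h/; onset = /h/, preceding coda = /rk/.
Putting it together: reb.ferk.hib.
The /f/ is in the onset of syllable 2 (/ferk/).

2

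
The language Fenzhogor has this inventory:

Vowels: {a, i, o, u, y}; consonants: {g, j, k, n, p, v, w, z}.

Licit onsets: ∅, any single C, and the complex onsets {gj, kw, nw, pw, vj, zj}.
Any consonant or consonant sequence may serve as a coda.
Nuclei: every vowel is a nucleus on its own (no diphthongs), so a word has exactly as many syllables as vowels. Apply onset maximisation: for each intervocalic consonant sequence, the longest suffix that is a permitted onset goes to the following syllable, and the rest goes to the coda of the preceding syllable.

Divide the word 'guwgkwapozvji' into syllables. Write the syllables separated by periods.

Vowels present: u, a, o, i; each is a nucleus, giving 4 syllables.
Between /u/ (V1) and /a/ (V2): cluster /wgkw/ — the longest permitted-onset suffix is /kw/; onset = /kw/, preceding coda = /wg/.
Between /a/ (V2) and /o/ (V3): /p/ is a single consonant, so it becomes the next onset.
Between /o/ (V3) and /i/ (V4): /zvj/ splits as /z/ + /vj/ (/vj/ is the longest suffix that is a licit onset).

guwg.kwa.poz.vji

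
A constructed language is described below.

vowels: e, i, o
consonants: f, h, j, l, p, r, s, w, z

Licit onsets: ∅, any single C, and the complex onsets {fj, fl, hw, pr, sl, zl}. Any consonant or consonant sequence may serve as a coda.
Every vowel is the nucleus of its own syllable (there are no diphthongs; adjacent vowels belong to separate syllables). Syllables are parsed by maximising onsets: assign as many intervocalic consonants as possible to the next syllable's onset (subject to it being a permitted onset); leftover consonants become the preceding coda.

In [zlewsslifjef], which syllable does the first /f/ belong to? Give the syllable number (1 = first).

3

Vowels present: e, i, e; each is a nucleus, giving 3 syllables.
Between /e/ (V1) and /i/ (V2): /wssl/ — longest licit onset from the right is /sl/, leaving /ws/ as coda.
Between /i/ (V2) and /e/ (V3): /fj/ is a licit onset in full, so it all attaches to the next syllable.
Result: zlews.sli.fjef.
The first /f/ is in the onset of syllable 3 (/fjef/).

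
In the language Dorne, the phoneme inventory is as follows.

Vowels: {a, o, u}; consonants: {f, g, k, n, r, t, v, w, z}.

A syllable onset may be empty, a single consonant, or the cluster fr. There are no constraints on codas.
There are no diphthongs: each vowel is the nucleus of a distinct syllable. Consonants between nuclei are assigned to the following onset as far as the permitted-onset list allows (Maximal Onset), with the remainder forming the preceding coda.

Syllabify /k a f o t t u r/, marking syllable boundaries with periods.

The vowels are a, o, u — 3 nuclei, so 3 syllables.
σ1/σ2 boundary: /f/ → onset of the next syllable (single consonants are always licit onsets).
σ2/σ3 boundary: /tt/; trying suffixes from longest down, /t/ is the first permitted one, so coda /t/ | onset /t/.

ka.fot.tur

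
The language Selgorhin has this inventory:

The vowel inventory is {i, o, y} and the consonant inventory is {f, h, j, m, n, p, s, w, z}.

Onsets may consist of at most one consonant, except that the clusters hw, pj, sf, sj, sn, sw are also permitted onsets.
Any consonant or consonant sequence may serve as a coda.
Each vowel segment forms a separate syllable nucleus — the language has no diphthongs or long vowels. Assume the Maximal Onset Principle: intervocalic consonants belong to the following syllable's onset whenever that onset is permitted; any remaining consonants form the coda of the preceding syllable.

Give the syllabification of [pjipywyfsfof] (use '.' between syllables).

pji.py.wyf.sfof

Nuclei (vowels): i, y, y, o → 4 syllables.
/i…y/ gap (V1→V2): /p/ → onset of the next syllable (single consonants are always licit onsets).
/y…y/ gap (V2→V3): just /w/ — single C goes to the following onset.
/y…o/ gap (V3→V4): cluster /fsf/ — the longest permitted-onset suffix is /sf/; onset = /sf/, preceding coda = /f/.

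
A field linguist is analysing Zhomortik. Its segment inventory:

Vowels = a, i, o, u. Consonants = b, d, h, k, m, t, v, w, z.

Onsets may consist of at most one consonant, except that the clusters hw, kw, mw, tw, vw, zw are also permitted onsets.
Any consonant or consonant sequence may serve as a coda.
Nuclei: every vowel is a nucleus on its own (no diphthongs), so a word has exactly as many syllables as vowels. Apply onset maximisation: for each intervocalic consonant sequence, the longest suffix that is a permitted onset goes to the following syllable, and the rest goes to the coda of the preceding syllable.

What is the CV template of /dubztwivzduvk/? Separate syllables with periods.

Vowels present: u, i, u; each is a nucleus, giving 3 syllables.
/u…i/ gap (V1→V2): /bztw/; trying suffixes from longest down, /tw/ is the first permitted one, so coda /bz/ | onset /tw/.
/i…u/ gap (V2→V3): /vzd/; trying suffixes from longest down, /d/ is the first permitted one, so coda /vz/ | onset /d/.
Syllabification: dubz.twivz.duvk.
Mapping each syllable to C/V: /dubz/ → CVCC, /twivz/ → CCVCC, /duvk/ → CVCC.

CVCC.CCVCC.CVCC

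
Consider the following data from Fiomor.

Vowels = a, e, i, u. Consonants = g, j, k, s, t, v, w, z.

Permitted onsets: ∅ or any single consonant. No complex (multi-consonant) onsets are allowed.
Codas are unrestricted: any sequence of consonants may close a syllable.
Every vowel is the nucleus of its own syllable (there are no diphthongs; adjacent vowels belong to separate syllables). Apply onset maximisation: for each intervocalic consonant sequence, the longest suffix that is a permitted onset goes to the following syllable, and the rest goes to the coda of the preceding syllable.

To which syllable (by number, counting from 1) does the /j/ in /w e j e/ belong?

The vowels are e, e — 2 nuclei, so 2 syllables.
V1 /e/ – V2 /e/: just /j/ — single C goes to the following onset.
Result: we.je.
The /j/ is in the onset of syllable 2 (/je/).

2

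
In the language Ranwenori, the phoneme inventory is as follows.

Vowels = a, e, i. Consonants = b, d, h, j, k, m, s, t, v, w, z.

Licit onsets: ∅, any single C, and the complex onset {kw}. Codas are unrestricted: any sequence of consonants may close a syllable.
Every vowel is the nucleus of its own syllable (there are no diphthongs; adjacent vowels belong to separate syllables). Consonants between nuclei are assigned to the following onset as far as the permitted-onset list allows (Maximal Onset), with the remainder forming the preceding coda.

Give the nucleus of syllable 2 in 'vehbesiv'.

e

Nuclei (vowels): e, e, i → 3 syllables.
The second nucleus (vowel 2 from the left) is /e/.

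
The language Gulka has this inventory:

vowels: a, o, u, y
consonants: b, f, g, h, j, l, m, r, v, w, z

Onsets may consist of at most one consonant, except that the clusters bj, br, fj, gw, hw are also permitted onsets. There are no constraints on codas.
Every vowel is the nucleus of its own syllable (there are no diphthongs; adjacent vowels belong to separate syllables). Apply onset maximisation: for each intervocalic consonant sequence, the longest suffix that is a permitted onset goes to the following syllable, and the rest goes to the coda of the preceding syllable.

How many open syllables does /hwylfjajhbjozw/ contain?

0

Nuclei (vowels): y, a, o → 3 syllables.
V1 /y/ – V2 /a/: /lfj/; trying suffixes from longest down, /fj/ is the first permitted one, so coda /l/ | onset /fj/.
V2 /a/ – V3 /o/: /jhbj/; trying suffixes from longest down, /bj/ is the first permitted one, so coda /jh/ | onset /bj/.
Putting it together: hwyl.fjajh.bjozw.
Classifying each syllable: /hwyl/ (closed), /fjajh/ (closed), /bjozw/ (closed).
Open syllables: 0.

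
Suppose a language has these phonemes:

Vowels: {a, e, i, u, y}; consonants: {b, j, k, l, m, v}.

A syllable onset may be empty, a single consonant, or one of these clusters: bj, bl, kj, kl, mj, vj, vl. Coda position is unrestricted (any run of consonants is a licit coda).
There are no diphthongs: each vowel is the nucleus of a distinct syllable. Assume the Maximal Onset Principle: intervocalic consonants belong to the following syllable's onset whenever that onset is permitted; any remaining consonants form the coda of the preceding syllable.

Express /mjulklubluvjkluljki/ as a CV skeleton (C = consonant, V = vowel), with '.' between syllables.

CCVC.CCV.CCVCC.CCVCC.CV

Vowels present: u, u, u, u, i; each is a nucleus, giving 5 syllables.
/u…u/ gap (V1→V2): /lkl/; trying suffixes from longest down, /kl/ is the first permitted one, so coda /l/ | onset /kl/.
/u…u/ gap (V2→V3): cluster /bl/ — /bl/ is itself a permitted onset, so the whole cluster goes right; preceding coda = ∅.
/u…u/ gap (V3→V4): /vjkl/ splits as /vj/ + /kl/ (/kl/ is the longest suffix that is a licit onset).
/u…i/ gap (V4→V5): /ljk/ splits as /lj/ + /k/ (/k/ is the longest suffix that is a licit onset).
Syllabification: mjul.klu.bluvj.klulj.ki.
Mapping each syllable to C/V: /mjul/ → CCVC, /klu/ → CCV, /bluvj/ → CCVCC, /klulj/ → CCVCC, /ki/ → CV.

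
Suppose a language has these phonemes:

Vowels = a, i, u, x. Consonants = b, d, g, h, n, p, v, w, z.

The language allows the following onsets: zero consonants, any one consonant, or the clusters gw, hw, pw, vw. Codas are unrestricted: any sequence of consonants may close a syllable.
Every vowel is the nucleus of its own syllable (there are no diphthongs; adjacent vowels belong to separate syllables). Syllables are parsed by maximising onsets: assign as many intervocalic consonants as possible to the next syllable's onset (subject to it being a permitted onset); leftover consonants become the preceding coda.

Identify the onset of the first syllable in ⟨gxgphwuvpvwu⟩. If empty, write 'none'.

The vowels are x, u, u — 3 nuclei, so 3 syllables.
σ1/σ2 boundary: cluster /gphw/ — the longest permitted-onset suffix is /hw/; onset = /hw/, preceding coda = /gp/.
σ2/σ3 boundary: cluster /vpvw/ — the longest permitted-onset suffix is /vw/; onset = /vw/, preceding coda = /vp/.
So the parse is gxgp.hwuvp.vwu.
Syllable 1 is /gxgp/: onset /g/, nucleus /x/, coda /gp/.

g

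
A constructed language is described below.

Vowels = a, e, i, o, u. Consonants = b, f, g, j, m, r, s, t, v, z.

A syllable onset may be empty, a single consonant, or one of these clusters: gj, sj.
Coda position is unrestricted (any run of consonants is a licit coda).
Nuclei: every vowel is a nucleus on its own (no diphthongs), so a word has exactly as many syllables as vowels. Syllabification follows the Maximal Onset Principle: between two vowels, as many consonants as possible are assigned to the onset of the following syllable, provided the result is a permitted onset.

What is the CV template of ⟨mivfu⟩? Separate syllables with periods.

CVC.CV

The vowels are i, u — 2 nuclei, so 2 syllables.
V1 /i/ – V2 /u/: /vf/ — longest licit onset from the right is /f/, leaving /v/ as coda.
So the parse is miv.fu.
Mapping each syllable to C/V: /miv/ → CVC, /fu/ → CV.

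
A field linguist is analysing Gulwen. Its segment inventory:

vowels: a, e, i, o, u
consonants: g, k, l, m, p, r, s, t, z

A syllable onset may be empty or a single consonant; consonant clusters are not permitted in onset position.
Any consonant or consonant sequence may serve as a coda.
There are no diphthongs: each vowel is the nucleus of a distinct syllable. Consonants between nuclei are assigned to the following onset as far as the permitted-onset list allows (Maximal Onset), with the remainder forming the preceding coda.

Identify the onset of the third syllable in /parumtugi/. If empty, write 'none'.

Nuclei (vowels): a, u, u, i → 4 syllables.
σ1/σ2 boundary: /r/ is a single consonant, so it becomes the next onset.
σ2/σ3 boundary: cluster /mt/ — the longest permitted-onset suffix is /t/; onset = /t/, preceding coda = /m/.
σ3/σ4 boundary: just /g/ — single C goes to the following onset.
Result: pa.rum.tu.gi.
Syllable 3 is /tu/: onset /t/, nucleus /u/, coda ∅.

t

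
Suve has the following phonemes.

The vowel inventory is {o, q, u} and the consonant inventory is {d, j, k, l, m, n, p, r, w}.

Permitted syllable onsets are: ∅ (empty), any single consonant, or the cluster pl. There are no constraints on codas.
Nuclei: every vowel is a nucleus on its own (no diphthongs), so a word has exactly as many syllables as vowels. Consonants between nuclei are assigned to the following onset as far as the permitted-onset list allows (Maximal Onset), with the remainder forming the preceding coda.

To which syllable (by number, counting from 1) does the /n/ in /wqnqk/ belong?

Vowels present: q, q; each is a nucleus, giving 2 syllables.
/q…q/ gap (V1→V2): just /n/ — single C goes to the following onset.
Putting it together: wq.nqk.
The /n/ is in the onset of syllable 2 (/nqk/).

2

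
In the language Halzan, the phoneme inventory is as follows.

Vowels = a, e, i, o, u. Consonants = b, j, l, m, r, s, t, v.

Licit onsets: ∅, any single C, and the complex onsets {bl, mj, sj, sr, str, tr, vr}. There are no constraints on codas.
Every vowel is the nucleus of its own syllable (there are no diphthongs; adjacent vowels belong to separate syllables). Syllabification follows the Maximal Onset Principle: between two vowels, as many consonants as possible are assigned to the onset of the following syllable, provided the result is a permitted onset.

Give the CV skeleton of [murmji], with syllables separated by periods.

CVC.CCV

The vowels are u, i — 2 nuclei, so 2 syllables.
V1 /u/ – V2 /i/: cluster /rmj/ — the longest permitted-onset suffix is /mj/; onset = /mj/, preceding coda = /r/.
Syllabification: mur.mji.
Mapping each syllable to C/V: /mur/ → CVC, /mji/ → CCV.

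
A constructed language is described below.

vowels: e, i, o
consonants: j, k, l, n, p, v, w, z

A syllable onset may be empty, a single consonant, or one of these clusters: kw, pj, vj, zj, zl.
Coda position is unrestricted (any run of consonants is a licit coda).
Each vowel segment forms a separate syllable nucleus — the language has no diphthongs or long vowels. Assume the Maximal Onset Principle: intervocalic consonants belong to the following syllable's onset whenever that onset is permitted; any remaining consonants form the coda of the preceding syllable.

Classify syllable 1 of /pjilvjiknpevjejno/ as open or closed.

closed

Nuclei (vowels): i, i, e, e, o → 5 syllables.
/i…i/ gap (V1→V2): /lvj/; trying suffixes from longest down, /vj/ is the first permitted one, so coda /l/ | onset /vj/.
/i…e/ gap (V2→V3): /knp/; trying suffixes from longest down, /p/ is the first permitted one, so coda /kn/ | onset /p/.
/e…e/ gap (V3→V4): /vj/ — entire cluster is a permitted onset → onset /vj/, coda ∅.
/e…o/ gap (V4→V5): /jn/ splits as /j/ + /n/ (/n/ is the longest suffix that is a licit onset).
So the parse is pjil.vjikn.pe.vjej.no.
Syllable 1 is /pjil/ with coda /l/, so it is closed.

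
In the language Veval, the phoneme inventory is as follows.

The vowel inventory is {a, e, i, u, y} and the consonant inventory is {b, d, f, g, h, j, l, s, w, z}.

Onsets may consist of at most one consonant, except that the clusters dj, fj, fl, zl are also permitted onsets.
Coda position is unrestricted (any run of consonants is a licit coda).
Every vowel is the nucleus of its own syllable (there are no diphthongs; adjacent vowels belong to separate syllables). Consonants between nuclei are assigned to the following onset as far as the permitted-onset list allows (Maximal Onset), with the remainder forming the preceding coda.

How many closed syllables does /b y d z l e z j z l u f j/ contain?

3

Nuclei (vowels): y, e, u → 3 syllables.
Between /y/ (V1) and /e/ (V2): /dzl/ — longest licit onset from the right is /zl/, leaving /d/ as coda.
Between /e/ (V2) and /u/ (V3): /zjzl/; trying suffixes from longest down, /zl/ is the first permitted one, so coda /zj/ | onset /zl/.
Syllabification: byd.zlezj.zlufj.
Classifying each syllable: /byd/ (closed), /zlezj/ (closed), /zlufj/ (closed).
Closed syllables: 3.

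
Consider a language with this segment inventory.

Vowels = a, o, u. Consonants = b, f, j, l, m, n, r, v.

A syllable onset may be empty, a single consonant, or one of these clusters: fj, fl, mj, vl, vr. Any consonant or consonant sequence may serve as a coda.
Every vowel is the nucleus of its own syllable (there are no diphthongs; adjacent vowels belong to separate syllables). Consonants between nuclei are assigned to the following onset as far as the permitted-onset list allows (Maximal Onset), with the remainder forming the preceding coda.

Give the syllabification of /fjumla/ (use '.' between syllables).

fjum.la

The vowels are u, a — 2 nuclei, so 2 syllables.
/u…a/ gap (V1→V2): cluster /ml/ — the longest permitted-onset suffix is /l/; onset = /l/, preceding coda = /m/.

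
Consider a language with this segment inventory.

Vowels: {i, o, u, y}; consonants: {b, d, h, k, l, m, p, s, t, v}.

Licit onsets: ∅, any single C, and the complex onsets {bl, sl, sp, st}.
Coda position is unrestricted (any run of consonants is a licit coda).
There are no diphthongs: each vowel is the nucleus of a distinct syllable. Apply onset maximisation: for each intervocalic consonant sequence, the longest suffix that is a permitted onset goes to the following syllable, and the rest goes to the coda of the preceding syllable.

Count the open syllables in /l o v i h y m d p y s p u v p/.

3

Nuclei (vowels): o, i, y, y, u → 5 syllables.
V1 /o/ – V2 /i/: /v/ → onset of the next syllable (single consonants are always licit onsets).
V2 /i/ – V3 /y/: /h/ → onset of the next syllable (single consonants are always licit onsets).
V3 /y/ – V4 /y/: cluster /mdp/ — the longest permitted-onset suffix is /p/; onset = /p/, preceding coda = /md/.
V4 /y/ – V5 /u/: /sp/ is a licit onset in full, so it all attaches to the next syllable.
Putting it together: lo.vi.hymd.py.spuvp.
Classifying each syllable: /lo/ (open), /vi/ (open), /hymd/ (closed), /py/ (open), /spuvp/ (closed).
Open syllables: 3.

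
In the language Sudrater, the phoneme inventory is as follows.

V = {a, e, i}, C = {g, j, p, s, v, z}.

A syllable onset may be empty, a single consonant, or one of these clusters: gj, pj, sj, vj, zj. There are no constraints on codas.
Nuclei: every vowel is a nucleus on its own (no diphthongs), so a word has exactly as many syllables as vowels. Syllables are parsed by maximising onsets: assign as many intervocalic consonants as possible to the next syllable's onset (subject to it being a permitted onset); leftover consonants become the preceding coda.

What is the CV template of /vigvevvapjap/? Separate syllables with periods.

CVC.CVC.CV.CCVC

Nuclei (vowels): i, e, a, a → 4 syllables.
Between /i/ (V1) and /e/ (V2): /gv/ — longest licit onset from the right is /v/, leaving /g/ as coda.
Between /e/ (V2) and /a/ (V3): cluster /vv/ — the longest permitted-onset suffix is /v/; onset = /v/, preceding coda = /v/.
Between /a/ (V3) and /a/ (V4): cluster /pj/ — /pj/ is itself a permitted onset, so the whole cluster goes right; preceding coda = ∅.
Syllabification: vig.vev.va.pjap.
Mapping each syllable to C/V: /vig/ → CVC, /vev/ → CVC, /va/ → CV, /pjap/ → CCVC.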